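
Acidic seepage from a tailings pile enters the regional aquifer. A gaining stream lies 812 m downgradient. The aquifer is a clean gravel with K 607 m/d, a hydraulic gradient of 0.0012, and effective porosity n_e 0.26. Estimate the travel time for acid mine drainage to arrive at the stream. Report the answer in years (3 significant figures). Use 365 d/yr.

Darcy flux q = K·i = 607 × 0.0012 = 0.7284 m/d
Average linear velocity = 0.7284 / 0.26 = 2.802 m/d
t = L / v = 812 / 2.802 = 289.8 d
   = 289.8 / 365 = 0.794 yr

0.794 years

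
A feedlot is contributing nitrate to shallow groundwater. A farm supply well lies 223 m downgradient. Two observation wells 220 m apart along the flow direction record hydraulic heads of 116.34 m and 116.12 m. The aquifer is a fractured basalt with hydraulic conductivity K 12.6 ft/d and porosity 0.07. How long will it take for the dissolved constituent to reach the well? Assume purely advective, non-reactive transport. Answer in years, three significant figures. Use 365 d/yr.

Hydraulic gradient i = (116.34 − 116.12) / 220 = 0.22 / 220 = 0.001000
K = 12.6 ft/d × 0.3048 = 3.840 m/d
Darcy flux q = K·i = 3.840 × 0.001000 = 0.003840 m/d
v_s = q/n_e = 0.003840/0.07 = 0.05486 m/d
t = L / v = 223 / 0.05486 = 4065 d
   = 4065 / 365 = 11.1 yr

11.1 years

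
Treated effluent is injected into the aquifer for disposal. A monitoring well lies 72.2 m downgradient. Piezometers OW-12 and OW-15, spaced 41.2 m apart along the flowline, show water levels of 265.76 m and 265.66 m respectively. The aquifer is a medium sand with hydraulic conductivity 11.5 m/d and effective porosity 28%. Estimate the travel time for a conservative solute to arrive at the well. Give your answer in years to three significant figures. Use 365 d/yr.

1.98 years

Hydraulic gradient i = (265.76 − 265.66) / 41.2 = 0.10 / 41.2 = 0.002427
Specific discharge q = 11.5 × 0.002427 = 0.02791 m/d
v_s = q/n_e = 0.02791/0.28 = 0.09969 m/d
t = L / v = 72.2 / 0.09969 = 724.3 d
   = 724.3 / 365 = 1.98 yr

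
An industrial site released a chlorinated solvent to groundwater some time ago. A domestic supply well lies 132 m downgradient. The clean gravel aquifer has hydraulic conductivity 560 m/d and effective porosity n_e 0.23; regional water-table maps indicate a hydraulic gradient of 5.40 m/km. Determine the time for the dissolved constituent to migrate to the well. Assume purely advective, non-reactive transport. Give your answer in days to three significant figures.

Specific discharge q = 560 × 0.0054 = 3.024 m/d
Seepage velocity v = q / n = 3.024 / 0.23 = 13.15 m/d
t = L / v = 132 / 13.15 = 10.04 d

10.0 days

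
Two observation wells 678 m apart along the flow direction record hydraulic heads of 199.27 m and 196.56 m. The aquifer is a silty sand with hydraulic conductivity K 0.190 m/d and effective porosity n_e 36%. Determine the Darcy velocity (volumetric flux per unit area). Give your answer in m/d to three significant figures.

Hydraulic gradient i = (199.27 − 196.56) / 678 = 2.71 / 678 = 0.003997
Darcy flux q = K·i = 0.190 × 0.003997 = 7.594e-4 m/d

7.59e-4 m/d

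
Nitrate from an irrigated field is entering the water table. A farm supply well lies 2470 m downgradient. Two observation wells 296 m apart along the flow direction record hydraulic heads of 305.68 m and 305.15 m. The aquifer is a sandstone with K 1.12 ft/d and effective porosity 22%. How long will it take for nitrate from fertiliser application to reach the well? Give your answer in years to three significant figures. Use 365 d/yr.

Hydraulic gradient i = (305.68 − 305.15) / 296 = 0.53 / 296 = 0.001791
K = 1.12 ft/d × 0.3048 = 0.3414 m/d
Specific discharge q = 0.3414 × 0.001791 = 6.112e-4 m/d
v_s = q/n_e = 6.112e-4/0.22 = 0.002778 m/d
t = L / v = 2470 / 0.002778 = 889000 d
   = 889000 / 365 = 2440 yr

2440 years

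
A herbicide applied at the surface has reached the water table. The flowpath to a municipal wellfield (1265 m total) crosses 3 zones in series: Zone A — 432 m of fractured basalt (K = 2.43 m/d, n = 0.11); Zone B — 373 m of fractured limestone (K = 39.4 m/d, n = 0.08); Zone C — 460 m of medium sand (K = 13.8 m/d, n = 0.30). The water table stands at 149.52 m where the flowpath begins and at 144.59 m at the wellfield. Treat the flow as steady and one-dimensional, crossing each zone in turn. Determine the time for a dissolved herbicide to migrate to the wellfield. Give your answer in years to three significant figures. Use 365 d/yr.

26.4 years

Total head drop ΔH = 149.52 − 144.59 = 4.93 m
Continuity: the same q passes through each zone, so ΔH = q·Σ(L_j/K_j) — the zones act as resistances in series.
Σ(L/K) = 432/2.43 + 373/39.4 + 460/13.8 = 177.8 + 9.467 + 33.33 = 220.6 d
q = ΔH / Σ(L/K) = 4.93 / 220.6 = 0.02235 m/d (same in every zone)
Zone A: v = q/n = 0.02235/0.11 = 0.2032 m/d → t_A = 432/0.2032 = 2126 d
Zone B: v = q/n = 0.02235/0.08 = 0.2794 m/d → t_B = 373/0.2794 = 1335 d
Zone C: v = q/n = 0.02235/0.30 = 0.07450 m/d → t_C = 460/0.07450 = 6174 d
Total t = 2126 + 1335 + 6174 = 9636 d
   = 9636 / 365 = 26.4 yr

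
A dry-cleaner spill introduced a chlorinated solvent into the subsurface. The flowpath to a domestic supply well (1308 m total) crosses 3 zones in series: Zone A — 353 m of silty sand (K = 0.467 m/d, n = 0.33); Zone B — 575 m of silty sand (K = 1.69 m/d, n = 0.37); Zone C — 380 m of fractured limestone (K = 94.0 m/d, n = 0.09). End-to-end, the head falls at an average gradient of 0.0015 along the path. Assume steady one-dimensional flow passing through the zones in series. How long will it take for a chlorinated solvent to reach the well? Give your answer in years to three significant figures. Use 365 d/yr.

Continuity: the same q passes through each zone, so ΔH = q·Σ(L_j/K_j) — the zones act as resistances in series.
Σ(L/K) = 353/0.467 + 575/1.69 + 380/94.0 = 755.9 + 340.2 + 4.043 = 1100 d
K_eq = L_total / Σ(L/K) = 1308 / 1100 = 1.189 m/d
q = K_eq · i = 1.189 × 0.0015 = 0.001783 m/d (same in every zone)
Zone A: v = q/n = 0.001783/0.33 = 0.005404 m/d → t_A = 353/0.005404 = 65320 d
Zone B: v = q/n = 0.001783/0.37 = 0.004820 m/d → t_B = 575/0.004820 = 119300 d
Zone C: v = q/n = 0.001783/0.09 = 0.01982 m/d → t_C = 380/0.01982 = 19180 d
Total t = 65320 + 119300 + 19180 = 203800 d
   = 203800 / 365 = 558 yr

558 years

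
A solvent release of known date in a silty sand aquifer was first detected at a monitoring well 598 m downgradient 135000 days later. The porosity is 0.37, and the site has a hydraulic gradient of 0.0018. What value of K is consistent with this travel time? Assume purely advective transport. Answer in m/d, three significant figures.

0.911 m/d

v = L / t = 598 / 135000 = 0.004430 m/d
K = v · n / i = 0.004430 × 0.37 / 0.0018 = 0.911 m/d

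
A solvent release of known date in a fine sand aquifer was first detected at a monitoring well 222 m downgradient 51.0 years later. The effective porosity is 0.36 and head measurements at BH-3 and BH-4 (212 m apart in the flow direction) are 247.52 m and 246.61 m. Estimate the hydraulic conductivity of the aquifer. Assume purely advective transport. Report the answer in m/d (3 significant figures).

Hydraulic gradient i = (247.52 − 246.61) / 212 = 0.91 / 212 = 0.004292
t = 51.0 years = 18620 d
v = L / t = 222 / 18620 = 0.01193 m/d
K = v · n / i = 0.01193 × 0.36 / 0.004292 = 1.00 m/d

1.00 m/d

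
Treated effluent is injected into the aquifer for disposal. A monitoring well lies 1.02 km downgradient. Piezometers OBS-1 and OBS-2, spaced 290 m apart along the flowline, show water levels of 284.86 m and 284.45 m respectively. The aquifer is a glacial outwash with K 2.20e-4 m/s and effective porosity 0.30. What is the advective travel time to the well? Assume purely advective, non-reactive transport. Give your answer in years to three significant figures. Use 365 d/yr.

Hydraulic gradient i = (284.86 − 284.45) / 290 = 0.41 / 290 = 0.001414
K = 2.20e-4 m/s × 86400 s/d = 19.01 m/d
Darcy flux q = K·i = 19.01 × 0.001414 = 0.02687 m/d
v_s = q/n_e = 0.02687/0.30 = 0.08958 m/d
L = 1.02 km = 1020 m
t = L / v = 1020 / 0.08958 = 11390 d
   = 11390 / 365 = 31.2 yr

31.2 years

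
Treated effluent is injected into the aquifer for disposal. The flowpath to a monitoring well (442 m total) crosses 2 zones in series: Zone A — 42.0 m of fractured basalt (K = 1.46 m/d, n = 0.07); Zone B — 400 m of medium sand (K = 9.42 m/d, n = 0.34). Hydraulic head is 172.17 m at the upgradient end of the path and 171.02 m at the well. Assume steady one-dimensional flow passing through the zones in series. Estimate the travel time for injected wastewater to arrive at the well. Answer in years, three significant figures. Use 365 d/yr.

Total head drop ΔH = 172.17 − 171.02 = 1.15 m
Steady 1-D flow in series ⇒ the Darcy flux q is identical in every zone and the zone head losses add (resistances L/K in series).
Σ(L/K) = 42.0/1.46 + 400/9.42 = 28.77 + 42.46 = 71.23 d
q = ΔH / Σ(L/K) = 1.15 / 71.23 = 0.01614 m/d (same in every zone)
Zone A: v = q/n = 0.01614/0.07 = 0.2306 m/d → t_A = 42.0/0.2306 = 182.1 d
Zone B: v = q/n = 0.01614/0.34 = 0.04748 m/d → t_B = 400/0.04748 = 8424 d
Total t = 182.1 + 8424 = 8606 d
   = 8606 / 365 = 23.6 yr

23.6 years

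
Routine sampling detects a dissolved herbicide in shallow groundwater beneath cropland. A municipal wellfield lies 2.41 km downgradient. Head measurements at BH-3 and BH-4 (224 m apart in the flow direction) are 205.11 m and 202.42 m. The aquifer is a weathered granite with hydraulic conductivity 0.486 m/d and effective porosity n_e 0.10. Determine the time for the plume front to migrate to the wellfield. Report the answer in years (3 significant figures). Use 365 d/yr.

113 years

Hydraulic gradient i = (205.11 − 202.42) / 224 = 2.69 / 224 = 0.01201
q = Ki = 0.486 × 0.01201 = 0.005836 m/d
Seepage velocity v = q / n = 0.005836 / 0.10 = 0.05836 m/d
L = 2.41 km = 2410 m
t = L / v = 2410 / 0.05836 = 41290 d
   = 41290 / 365 = 113 yr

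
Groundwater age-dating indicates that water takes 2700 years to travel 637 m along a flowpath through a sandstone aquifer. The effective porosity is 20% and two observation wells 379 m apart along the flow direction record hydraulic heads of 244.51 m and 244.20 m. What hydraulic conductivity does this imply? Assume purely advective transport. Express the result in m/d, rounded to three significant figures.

0.158 m/d

Hydraulic gradient i = (244.51 − 244.20) / 379 = 0.31 / 379 = 8.179e-4
t = 2700 years = 985500 d
v = L / t = 637 / 985500 = 6.464e-4 m/d
K = v · n / i = 6.464e-4 × 0.20 / 8.179e-4 = 0.158 m/d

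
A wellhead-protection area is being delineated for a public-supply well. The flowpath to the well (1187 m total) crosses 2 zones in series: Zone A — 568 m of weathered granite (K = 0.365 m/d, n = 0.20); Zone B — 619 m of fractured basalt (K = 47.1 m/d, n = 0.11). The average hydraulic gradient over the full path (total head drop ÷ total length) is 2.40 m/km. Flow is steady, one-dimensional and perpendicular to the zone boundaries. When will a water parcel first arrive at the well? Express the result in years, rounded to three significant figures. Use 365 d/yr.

274 years

Steady 1-D flow in series ⇒ the Darcy flux q is identical in every zone and the zone head losses add (resistances L/K in series).
Σ(L/K) = 568/0.365 + 619/47.1 = 1556 + 13.14 = 1569 d
K_eq = L_total / Σ(L/K) = 1187 / 1569 = 0.7564 m/d
q = K_eq · i = 0.7564 × 0.0024 = 0.001815 m/d (same in every zone)
Zone A: v = q/n = 0.001815/0.20 = 0.009077 m/d → t_A = 568/0.009077 = 62580 d
Zone B: v = q/n = 0.001815/0.11 = 0.01650 m/d → t_B = 619/0.01650 = 37510 d
Total t = 62580 + 37510 = 100100 d
   = 100100 / 365 = 274 yr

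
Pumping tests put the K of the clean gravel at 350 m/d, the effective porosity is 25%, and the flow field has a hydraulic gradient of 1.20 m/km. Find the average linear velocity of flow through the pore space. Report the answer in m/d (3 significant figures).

1.68 m/d

Darcy flux q = K·i = 350 × 0.0012 = 0.4200 m/d
v = Ki/n = 350·0.0012/0.25 = 1.680 m/d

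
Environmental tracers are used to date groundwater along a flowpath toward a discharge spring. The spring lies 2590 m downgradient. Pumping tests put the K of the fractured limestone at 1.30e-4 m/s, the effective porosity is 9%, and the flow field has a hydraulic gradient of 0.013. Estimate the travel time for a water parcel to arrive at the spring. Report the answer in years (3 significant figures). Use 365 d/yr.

K = 1.30e-4 m/s × 86400 s/d = 11.23 m/d
Darcy flux q = K·i = 11.23 × 0.013 = 0.1460 m/d
v = Ki/n = 11.23·0.013/0.09 = 1.622 m/d
t = L / v = 2590 / 1.622 = 1596 d
   = 1596 / 365 = 4.37 yr

4.37 years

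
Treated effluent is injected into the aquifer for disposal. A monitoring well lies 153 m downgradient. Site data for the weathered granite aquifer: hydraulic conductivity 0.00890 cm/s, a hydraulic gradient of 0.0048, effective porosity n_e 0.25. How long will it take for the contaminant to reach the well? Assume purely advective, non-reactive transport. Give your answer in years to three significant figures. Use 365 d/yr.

2.84 years

K = 0.00890 cm/s × 864 = 7.690 m/d
Darcy flux q = K·i = 7.690 × 0.0048 = 0.03691 m/d
Seepage velocity v = q / n = 0.03691 / 0.25 = 0.1476 m/d
t = L / v = 153 / 0.1476 = 1036 d
   = 1036 / 365 = 2.84 yr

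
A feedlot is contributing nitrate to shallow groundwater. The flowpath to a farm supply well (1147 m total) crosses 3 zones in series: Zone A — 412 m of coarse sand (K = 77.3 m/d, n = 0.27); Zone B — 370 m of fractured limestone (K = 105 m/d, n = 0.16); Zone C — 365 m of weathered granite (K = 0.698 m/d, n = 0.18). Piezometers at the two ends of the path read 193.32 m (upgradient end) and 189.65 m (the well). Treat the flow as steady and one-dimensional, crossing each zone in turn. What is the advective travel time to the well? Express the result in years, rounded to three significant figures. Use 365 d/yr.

Total head drop ΔH = 193.32 − 189.65 = 3.67 m
Steady 1-D flow in series ⇒ the Darcy flux q is identical in every zone and the zone head losses add (resistances L/K in series).
Σ(L/K) = 412/77.3 + 370/105 + 365/0.698 = 5.330 + 3.524 + 522.9 = 531.8 d
q = ΔH / Σ(L/K) = 3.67 / 531.8 = 0.006901 m/d (same in every zone)
Zone A: v = q/n = 0.006901/0.27 = 0.02556 m/d → t_A = 412/0.02556 = 16120 d
Zone B: v = q/n = 0.006901/0.16 = 0.04313 m/d → t_B = 370/0.04313 = 8578 d
Zone C: v = q/n = 0.006901/0.18 = 0.03834 m/d → t_C = 365/0.03834 = 9520 d
Total t = 16120 + 8578 + 9520 = 34220 d
   = 34220 / 365 = 93.7 yr

93.7 years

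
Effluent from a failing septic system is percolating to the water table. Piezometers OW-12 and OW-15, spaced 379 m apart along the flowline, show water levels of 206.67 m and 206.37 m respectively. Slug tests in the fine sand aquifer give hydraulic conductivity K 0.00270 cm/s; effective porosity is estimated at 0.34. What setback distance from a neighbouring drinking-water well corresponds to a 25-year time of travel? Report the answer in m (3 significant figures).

49.6 m

Hydraulic gradient i = (206.67 − 206.37) / 379 = 0.30 / 379 = 7.916e-4
K = 0.00270 cm/s × 864 = 2.333 m/d
q = Ki = 2.333 × 7.916e-4 = 0.001847 m/d
Seepage velocity v = q / n = 0.001847 / 0.34 = 0.005431 m/d
T = 25 yr × 365 = 9125 d
L = v × T = 0.005431 × 9125 = 49.56 m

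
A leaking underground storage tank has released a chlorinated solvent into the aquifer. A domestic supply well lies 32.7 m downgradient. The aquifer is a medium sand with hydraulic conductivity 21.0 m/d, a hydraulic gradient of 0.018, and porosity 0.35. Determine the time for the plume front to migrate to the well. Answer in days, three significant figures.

Darcy flux q = K·i = 21.0 × 0.018 = 0.3780 m/d
v = Ki/n = 21.0·0.018/0.35 = 1.080 m/d
t = L / v = 32.7 / 1.080 = 30.28 d

30.3 days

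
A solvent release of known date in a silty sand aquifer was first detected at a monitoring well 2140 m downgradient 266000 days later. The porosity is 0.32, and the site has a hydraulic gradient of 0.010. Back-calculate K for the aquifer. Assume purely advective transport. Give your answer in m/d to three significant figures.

v = L / t = 2140 / 266000 = 0.008045 m/d
K = v · n / i = 0.008045 × 0.32 / 0.010 = 0.257 m/d

0.257 m/d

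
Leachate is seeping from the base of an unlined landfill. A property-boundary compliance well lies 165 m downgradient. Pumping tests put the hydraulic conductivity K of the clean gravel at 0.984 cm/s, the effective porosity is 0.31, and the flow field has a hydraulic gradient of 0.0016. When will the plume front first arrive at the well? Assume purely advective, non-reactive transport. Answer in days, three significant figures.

K = 0.984 cm/s × 864 = 850.2 m/d
q = Ki = 850.2 × 0.0016 = 1.360 m/d
v = Ki/n = 850.2·0.0016/0.31 = 4.388 m/d
t = L / v = 165 / 4.388 = 37.60 d

37.6 days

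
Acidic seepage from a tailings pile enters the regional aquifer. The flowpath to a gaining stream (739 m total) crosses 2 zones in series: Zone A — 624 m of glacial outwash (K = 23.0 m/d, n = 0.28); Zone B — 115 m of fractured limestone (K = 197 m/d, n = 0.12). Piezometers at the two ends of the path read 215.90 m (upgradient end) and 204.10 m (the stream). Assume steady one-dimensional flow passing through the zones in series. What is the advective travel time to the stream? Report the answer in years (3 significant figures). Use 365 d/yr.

1.21 years

Total head drop ΔH = 215.90 − 204.10 = 11.80 m
Continuity: the same q passes through each zone, so ΔH = q·Σ(L_j/K_j) — the zones act as resistances in series.
Σ(L/K) = 624/23.0 + 115/197 = 27.13 + 0.5838 = 27.71 d
q = ΔH / Σ(L/K) = 11.80 / 27.71 = 0.4258 m/d (same in every zone)
Zone A: v = q/n = 0.4258/0.28 = 1.521 m/d → t_A = 624/1.521 = 410.4 d
Zone B: v = q/n = 0.4258/0.12 = 3.548 m/d → t_B = 115/3.548 = 32.41 d
Total t = 410.4 + 32.41 = 442.8 d
   = 442.8 / 365 = 1.21 yr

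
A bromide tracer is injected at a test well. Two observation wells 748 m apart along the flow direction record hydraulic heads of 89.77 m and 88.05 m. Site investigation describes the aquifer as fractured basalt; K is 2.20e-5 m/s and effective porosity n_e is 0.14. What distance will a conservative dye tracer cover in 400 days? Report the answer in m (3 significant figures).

Hydraulic gradient i = (89.77 − 88.05) / 748 = 1.72 / 748 = 0.002299
K = 2.20e-5 m/s × 86400 s/d = 1.901 m/d
Darcy flux q = K·i = 1.901 × 0.002299 = 0.004371 m/d
Seepage velocity v = q / n = 0.004371 / 0.14 = 0.03122 m/d
L = v × T = 0.03122 × 400 = 12.49 m

12.5 m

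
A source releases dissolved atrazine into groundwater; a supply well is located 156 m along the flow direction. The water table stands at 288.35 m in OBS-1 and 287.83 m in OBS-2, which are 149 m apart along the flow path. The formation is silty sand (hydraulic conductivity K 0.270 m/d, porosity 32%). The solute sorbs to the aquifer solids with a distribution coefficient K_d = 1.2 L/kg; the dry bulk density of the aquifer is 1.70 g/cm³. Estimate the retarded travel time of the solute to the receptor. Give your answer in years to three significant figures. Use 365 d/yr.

Hydraulic gradient i = (288.35 − 287.83) / 149 = 0.52 / 149 = 0.003490
Specific discharge q = 0.270 × 0.003490 = 9.423e-4 m/d
v_s = q/n_e = 9.423e-4/0.32 = 0.002945 m/d
Retardation R = 1 + ρ_b·K_d/n = 1 + 1.70×1.2/0.32 = 7.375
Contaminant velocity v_c = v/R = 0.002945/7.375 = 3.993e-4 m/d
t = L/v_c = 156/3.993e-4 = 390700 d
   = 390700/365 = 1070 yr

1070 years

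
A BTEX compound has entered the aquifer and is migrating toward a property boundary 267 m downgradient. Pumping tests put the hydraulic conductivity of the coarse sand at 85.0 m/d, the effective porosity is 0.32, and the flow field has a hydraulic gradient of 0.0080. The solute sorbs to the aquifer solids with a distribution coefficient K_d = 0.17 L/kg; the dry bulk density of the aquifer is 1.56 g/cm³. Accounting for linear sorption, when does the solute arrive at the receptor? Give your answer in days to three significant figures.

230 days

q = Ki = 85.0 × 0.0080 = 0.6800 m/d
Average linear velocity = 0.6800 / 0.32 = 2.125 m/d
Retardation R = 1 + ρ_b·K_d/n = 1 + 1.56×0.17/0.32 = 1.829
Contaminant velocity v_c = v/R = 2.125/1.829 = 1.162 m/d
t = L/v_c = 267/1.162 = 229.8 d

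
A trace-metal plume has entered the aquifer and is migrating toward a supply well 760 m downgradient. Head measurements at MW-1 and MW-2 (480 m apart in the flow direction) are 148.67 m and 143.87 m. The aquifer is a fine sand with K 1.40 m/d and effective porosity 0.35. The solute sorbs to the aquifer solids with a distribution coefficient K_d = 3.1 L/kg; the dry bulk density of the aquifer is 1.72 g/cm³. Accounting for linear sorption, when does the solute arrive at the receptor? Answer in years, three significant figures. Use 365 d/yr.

845 years

Hydraulic gradient i = (148.67 − 143.87) / 480 = 4.80 / 480 = 0.01000
Specific discharge q = 1.40 × 0.01000 = 0.01400 m/d
Seepage velocity v = q / n = 0.01400 / 0.35 = 0.04000 m/d
Retardation R = 1 + ρ_b·K_d/n = 1 + 1.72×3.1/0.35 = 16.23
Contaminant velocity v_c = v/R = 0.04000/16.23 = 0.002464 m/d
t = L/v_c = 760/0.002464 = 308500 d
   = 308500/365 = 845 yr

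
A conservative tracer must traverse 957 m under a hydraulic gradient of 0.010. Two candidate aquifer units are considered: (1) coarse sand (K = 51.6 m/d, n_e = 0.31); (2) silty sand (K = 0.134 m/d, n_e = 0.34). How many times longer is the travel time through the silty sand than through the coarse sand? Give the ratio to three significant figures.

Unit 1 (coarse sand): v = 51.6×0.010/0.31 = 1.665 m/d, t = 957/1.665 = 574.9 d
Unit 2 (silty sand): v = 0.134×0.010/0.34 = 0.003941 m/d, t = 957/0.003941 = 242800 d
t(silty sand) / t(coarse sand) = 242800/574.9 = 422

422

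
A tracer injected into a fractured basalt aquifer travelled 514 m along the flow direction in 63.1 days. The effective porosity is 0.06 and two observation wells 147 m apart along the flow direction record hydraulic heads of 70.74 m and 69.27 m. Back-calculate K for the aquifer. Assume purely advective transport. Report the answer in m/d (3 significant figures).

Hydraulic gradient i = (70.74 − 69.27) / 147 = 1.47 / 147 = 0.01000
v = L / t = 514 / 63.1 = 8.146 m/d
K = v · n / i = 8.146 × 0.06 / 0.01000 = 48.9 m/d

48.9 m/d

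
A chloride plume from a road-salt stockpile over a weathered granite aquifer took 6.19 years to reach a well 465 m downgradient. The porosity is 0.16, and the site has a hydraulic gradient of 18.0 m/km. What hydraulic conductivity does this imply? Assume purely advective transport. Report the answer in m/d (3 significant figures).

t = 6.19 years = 2259 d
v = L / t = 465 / 2259 = 0.2058 m/d
K = v · n / i = 0.2058 × 0.16 / 0.018 = 1.83 m/d

1.83 m/d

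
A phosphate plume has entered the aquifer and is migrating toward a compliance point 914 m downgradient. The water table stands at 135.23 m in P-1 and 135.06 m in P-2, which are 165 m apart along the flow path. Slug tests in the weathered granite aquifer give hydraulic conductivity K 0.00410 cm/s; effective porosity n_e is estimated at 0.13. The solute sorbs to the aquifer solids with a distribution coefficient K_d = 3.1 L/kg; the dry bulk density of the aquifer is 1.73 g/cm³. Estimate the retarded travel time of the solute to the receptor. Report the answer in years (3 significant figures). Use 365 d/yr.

Hydraulic gradient i = (135.23 − 135.06) / 165 = 0.17 / 165 = 0.001030
K = 0.00410 cm/s × 864 = 3.542 m/d
q = Ki = 3.542 × 0.001030 = 0.003650 m/d
Seepage velocity v = q / n = 0.003650 / 0.13 = 0.02807 m/d
Retardation R = 1 + ρ_b·K_d/n = 1 + 1.73×3.1/0.13 = 42.25
Contaminant velocity v_c = v/R = 0.02807/42.25 = 6.644e-4 m/d
t = L/v_c = 914/6.644e-4 = 1.376e6 d
   = 1.376e6/365 = 3770 yr

3770 years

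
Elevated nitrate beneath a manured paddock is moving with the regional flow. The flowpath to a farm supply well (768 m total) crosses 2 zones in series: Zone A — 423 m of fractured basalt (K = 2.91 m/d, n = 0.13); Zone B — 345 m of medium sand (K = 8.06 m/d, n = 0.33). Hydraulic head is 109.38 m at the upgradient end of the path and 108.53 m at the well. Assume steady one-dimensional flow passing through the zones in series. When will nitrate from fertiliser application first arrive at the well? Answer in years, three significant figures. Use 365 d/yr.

102 years

Total head drop ΔH = 109.38 − 108.53 = 0.85 m
Continuity: the same q passes through each zone, so ΔH = q·Σ(L_j/K_j) — the zones act as resistances in series.
Σ(L/K) = 423/2.91 + 345/8.06 = 145.4 + 42.80 = 188.2 d
q = ΔH / Σ(L/K) = 0.85 / 188.2 = 0.004517 m/d (same in every zone)
Zone A: v = q/n = 0.004517/0.13 = 0.03475 m/d → t_A = 423/0.03475 = 12170 d
Zone B: v = q/n = 0.004517/0.33 = 0.01369 m/d → t_B = 345/0.01369 = 25200 d
Total t = 12170 + 25200 = 37380 d
   = 37380 / 365 = 102 yr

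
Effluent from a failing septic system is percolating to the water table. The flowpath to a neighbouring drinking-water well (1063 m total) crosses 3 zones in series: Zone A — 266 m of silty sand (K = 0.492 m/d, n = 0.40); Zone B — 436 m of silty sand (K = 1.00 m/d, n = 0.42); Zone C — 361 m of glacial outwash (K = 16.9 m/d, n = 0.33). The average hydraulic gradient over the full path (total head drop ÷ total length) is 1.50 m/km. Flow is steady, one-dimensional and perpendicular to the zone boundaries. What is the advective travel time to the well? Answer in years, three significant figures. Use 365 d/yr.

701 years

Continuity: the same q passes through each zone, so ΔH = q·Σ(L_j/K_j) — the zones act as resistances in series.
Σ(L/K) = 266/0.492 + 436/1.00 + 361/16.9 = 540.7 + 436.0 + 21.36 = 998.0 d
K_eq = L_total / Σ(L/K) = 1063 / 998.0 = 1.065 m/d
q = K_eq · i = 1.065 × 0.0015 = 0.001598 m/d (same in every zone)
Zone A: v = q/n = 0.001598/0.40 = 0.003994 m/d → t_A = 266/0.003994 = 66600 d
Zone B: v = q/n = 0.001598/0.42 = 0.003804 m/d → t_B = 436/0.003804 = 114600 d
Zone C: v = q/n = 0.001598/0.33 = 0.004841 m/d → t_C = 361/0.004841 = 74560 d
Total t = 66600 + 114600 + 74560 = 255800 d
   = 255800 / 365 = 701 yr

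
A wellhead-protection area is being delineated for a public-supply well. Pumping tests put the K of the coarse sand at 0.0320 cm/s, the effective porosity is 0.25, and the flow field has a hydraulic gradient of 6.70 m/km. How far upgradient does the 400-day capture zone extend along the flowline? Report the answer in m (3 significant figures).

K = 0.0320 cm/s × 864 = 27.65 m/d
q = Ki = 27.65 × 0.0067 = 0.1852 m/d
Average linear velocity = 0.1852 / 0.25 = 0.7410 m/d
L = v × T = 0.7410 × 400 = 296.4 m

296 m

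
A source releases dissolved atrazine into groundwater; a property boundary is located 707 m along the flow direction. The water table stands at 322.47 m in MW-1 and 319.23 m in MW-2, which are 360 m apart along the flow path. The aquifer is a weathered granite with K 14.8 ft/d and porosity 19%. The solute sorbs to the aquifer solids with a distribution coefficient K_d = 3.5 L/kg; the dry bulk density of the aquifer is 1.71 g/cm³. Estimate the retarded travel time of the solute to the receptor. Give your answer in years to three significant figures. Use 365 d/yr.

295 years

Hydraulic gradient i = (322.47 − 319.23) / 360 = 3.24 / 360 = 0.009000
K = 14.8 ft/d × 0.3048 = 4.511 m/d
Darcy flux q = K·i = 4.511 × 0.009000 = 0.04060 m/d
v = Ki/n = 4.511·0.009000/0.19 = 0.2137 m/d
Retardation R = 1 + ρ_b·K_d/n = 1 + 1.71×3.5/0.19 = 32.50
Contaminant velocity v_c = v/R = 0.2137/32.50 = 0.006575 m/d
t = L/v_c = 707/0.006575 = 107500 d
   = 107500/365 = 295 yr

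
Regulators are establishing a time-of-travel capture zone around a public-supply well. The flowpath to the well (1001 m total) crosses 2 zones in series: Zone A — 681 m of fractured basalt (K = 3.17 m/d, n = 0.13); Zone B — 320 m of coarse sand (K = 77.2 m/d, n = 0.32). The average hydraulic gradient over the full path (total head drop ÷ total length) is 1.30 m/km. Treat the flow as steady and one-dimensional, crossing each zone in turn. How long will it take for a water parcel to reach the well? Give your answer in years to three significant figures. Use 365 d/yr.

88.0 years

For zones in series the flux q is common to all zones; the equivalent conductivity is the harmonic (thickness-weighted) mean, K_eq = L_total / Σ(L_j/K_j).
Σ(L/K) = 681/3.17 + 320/77.2 = 214.8 + 4.145 = 219.0 d
K_eq = L_total / Σ(L/K) = 1001 / 219.0 = 4.571 m/d
q = K_eq · i = 4.571 × 0.0013 = 0.005943 m/d (same in every zone)
Zone A: v = q/n = 0.005943/0.13 = 0.04571 m/d → t_A = 681/0.04571 = 14900 d
Zone B: v = q/n = 0.005943/0.32 = 0.01857 m/d → t_B = 320/0.01857 = 17230 d
Total t = 14900 + 17230 = 32130 d
   = 32130 / 365 = 88.0 yr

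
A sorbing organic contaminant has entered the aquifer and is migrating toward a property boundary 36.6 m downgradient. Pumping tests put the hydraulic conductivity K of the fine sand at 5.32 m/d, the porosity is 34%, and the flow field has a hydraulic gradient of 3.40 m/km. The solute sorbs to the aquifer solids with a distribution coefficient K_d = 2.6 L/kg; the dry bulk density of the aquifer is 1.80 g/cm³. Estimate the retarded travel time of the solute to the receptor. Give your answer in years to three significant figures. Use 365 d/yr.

27.8 years

Darcy flux q = K·i = 5.32 × 0.0034 = 0.01809 m/d
v = Ki/n = 5.32·0.0034/0.34 = 0.05320 m/d
Retardation R = 1 + ρ_b·K_d/n = 1 + 1.80×2.6/0.34 = 14.76
Contaminant velocity v_c = v/R = 0.05320/14.76 = 0.003603 m/d
t = L/v_c = 36.6/0.003603 = 10160 d
   = 10160/365 = 27.8 yr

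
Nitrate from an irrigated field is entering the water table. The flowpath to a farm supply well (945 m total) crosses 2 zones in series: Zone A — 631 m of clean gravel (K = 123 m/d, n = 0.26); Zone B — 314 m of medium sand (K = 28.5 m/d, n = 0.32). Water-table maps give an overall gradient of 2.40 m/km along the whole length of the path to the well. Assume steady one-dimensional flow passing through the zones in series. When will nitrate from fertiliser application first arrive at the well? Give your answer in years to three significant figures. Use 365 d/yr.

5.16 years

For zones in series the flux q is common to all zones; the equivalent conductivity is the harmonic (thickness-weighted) mean, K_eq = L_total / Σ(L_j/K_j).
Σ(L/K) = 631/123 + 314/28.5 = 5.130 + 11.02 = 16.15 d
K_eq = L_total / Σ(L/K) = 945 / 16.15 = 58.52 m/d
q = K_eq · i = 58.52 × 0.0024 = 0.1405 m/d (same in every zone)
Zone A: v = q/n = 0.1405/0.26 = 0.5402 m/d → t_A = 631/0.5402 = 1168 d
Zone B: v = q/n = 0.1405/0.32 = 0.4389 m/d → t_B = 314/0.4389 = 715.4 d
Total t = 1168 + 715.4 = 1883 d
   = 1883 / 365 = 5.16 yr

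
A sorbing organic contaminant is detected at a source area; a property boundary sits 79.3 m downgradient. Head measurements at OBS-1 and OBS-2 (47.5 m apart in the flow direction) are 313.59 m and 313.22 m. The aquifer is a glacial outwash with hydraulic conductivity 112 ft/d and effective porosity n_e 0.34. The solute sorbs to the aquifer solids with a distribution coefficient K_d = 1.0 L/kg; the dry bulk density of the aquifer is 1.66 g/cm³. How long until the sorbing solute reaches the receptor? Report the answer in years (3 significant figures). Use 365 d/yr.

1.63 years

Hydraulic gradient i = (313.59 − 313.22) / 47.5 = 0.37 / 47.5 = 0.007789
K = 112 ft/d × 0.3048 = 34.14 m/d
q = Ki = 34.14 × 0.007789 = 0.2659 m/d
Seepage velocity v = q / n = 0.2659 / 0.34 = 0.7821 m/d
Retardation R = 1 + ρ_b·K_d/n = 1 + 1.66×1.0/0.34 = 5.882
Contaminant velocity v_c = v/R = 0.7821/5.882 = 0.1330 m/d
t = L/v_c = 79.3/0.1330 = 596.4 d
   = 596.4/365 = 1.63 yr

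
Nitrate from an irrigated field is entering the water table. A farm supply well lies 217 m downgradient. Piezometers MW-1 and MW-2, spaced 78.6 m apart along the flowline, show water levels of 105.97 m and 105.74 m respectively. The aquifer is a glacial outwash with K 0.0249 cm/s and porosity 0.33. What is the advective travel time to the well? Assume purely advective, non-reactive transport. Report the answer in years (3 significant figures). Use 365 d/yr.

Hydraulic gradient i = (105.97 − 105.74) / 78.6 = 0.23 / 78.6 = 0.002926
K = 0.0249 cm/s × 864 = 21.51 m/d
Darcy flux q = K·i = 21.51 × 0.002926 = 0.06295 m/d
v_s = q/n_e = 0.06295/0.33 = 0.1908 m/d
t = L / v = 217 / 0.1908 = 1138 d
   = 1138 / 365 = 3.12 yr

3.12 years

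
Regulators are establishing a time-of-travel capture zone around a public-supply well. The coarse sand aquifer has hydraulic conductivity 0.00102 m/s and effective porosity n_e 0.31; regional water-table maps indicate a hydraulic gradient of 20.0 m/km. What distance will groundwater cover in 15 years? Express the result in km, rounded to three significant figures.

31.1 km

K = 0.00102 m/s × 86400 s/d = 88.13 m/d
Darcy flux q = K·i = 88.13 × 0.020 = 1.763 m/d
v = Ki/n = 88.13·0.020/0.31 = 5.686 m/d
T = 15 yr × 365 = 5475 d
L = v × T = 5.686 × 5475 = 31130 m
   = 31.1 km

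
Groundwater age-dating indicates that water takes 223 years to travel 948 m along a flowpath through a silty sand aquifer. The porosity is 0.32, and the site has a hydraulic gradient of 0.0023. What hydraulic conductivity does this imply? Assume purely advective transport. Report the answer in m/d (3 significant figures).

1.62 m/d

t = 223 years = 81400 d
v = L / t = 948 / 81400 = 0.01165 m/d
K = v · n / i = 0.01165 × 0.32 / 0.0023 = 1.62 m/d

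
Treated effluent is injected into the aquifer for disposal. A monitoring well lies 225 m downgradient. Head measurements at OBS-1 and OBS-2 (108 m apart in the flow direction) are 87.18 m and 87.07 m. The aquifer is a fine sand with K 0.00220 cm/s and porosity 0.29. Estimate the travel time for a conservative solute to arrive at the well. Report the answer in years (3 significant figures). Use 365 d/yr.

92.3 years

Hydraulic gradient i = (87.18 − 87.07) / 108 = 0.11 / 108 = 0.001019
K = 0.00220 cm/s × 864 = 1.901 m/d
q = Ki = 1.901 × 0.001019 = 0.001936 m/d
v_s = q/n_e = 0.001936/0.29 = 0.006676 m/d
t = L / v = 225 / 0.006676 = 33700 d
   = 33700 / 365 = 92.3 yr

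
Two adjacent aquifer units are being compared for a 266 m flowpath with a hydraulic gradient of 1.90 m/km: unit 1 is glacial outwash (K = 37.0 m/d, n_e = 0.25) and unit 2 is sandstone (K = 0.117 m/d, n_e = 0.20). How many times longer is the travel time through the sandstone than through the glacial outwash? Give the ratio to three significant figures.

253

Unit 1 (glacial outwash): v = 37.0×0.0019/0.25 = 0.2812 m/d, t = 266/0.2812 = 945.9 d
Unit 2 (sandstone): v = 0.117×0.0019/0.20 = 0.001112 m/d, t = 266/0.001112 = 239300 d
t(sandstone) / t(glacial outwash) = 239300/945.9 = 253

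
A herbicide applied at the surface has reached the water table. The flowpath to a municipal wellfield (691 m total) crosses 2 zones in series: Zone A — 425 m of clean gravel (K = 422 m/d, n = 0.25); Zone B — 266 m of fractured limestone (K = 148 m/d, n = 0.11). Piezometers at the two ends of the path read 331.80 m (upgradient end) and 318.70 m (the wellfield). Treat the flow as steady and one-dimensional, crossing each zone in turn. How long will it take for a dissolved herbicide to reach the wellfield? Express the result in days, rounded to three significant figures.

29.0 days

Total head drop ΔH = 331.80 − 318.70 = 13.10 m
Steady 1-D flow in series ⇒ the Darcy flux q is identical in every zone and the zone head losses add (resistances L/K in series).
Σ(L/K) = 425/422 + 266/148 = 1.007 + 1.797 = 2.804 d
q = ΔH / Σ(L/K) = 13.10 / 2.804 = 4.671 m/d (same in every zone)
Zone A: v = q/n = 4.671/0.25 = 18.68 m/d → t_A = 425/18.68 = 22.75 d
Zone B: v = q/n = 4.671/0.11 = 42.47 m/d → t_B = 266/42.47 = 6.264 d
Total t = 22.75 + 6.264 = 29.01 d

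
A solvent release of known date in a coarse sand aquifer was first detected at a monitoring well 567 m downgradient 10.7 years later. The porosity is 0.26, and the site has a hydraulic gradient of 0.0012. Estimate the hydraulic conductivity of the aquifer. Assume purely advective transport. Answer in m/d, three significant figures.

31.5 m/d

t = 10.7 years = 3905 d
v = L / t = 567 / 3905 = 0.1452 m/d
K = v · n / i = 0.1452 × 0.26 / 0.0012 = 31.5 m/d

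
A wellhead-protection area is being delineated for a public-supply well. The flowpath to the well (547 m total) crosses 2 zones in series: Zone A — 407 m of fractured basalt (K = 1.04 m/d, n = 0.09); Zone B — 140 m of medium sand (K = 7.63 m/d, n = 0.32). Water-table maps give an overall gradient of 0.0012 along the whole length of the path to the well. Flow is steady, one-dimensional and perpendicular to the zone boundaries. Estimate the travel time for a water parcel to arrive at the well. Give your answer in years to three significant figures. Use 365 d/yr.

139 years

Steady 1-D flow in series ⇒ the Darcy flux q is identical in every zone and the zone head losses add (resistances L/K in series).
Σ(L/K) = 407/1.04 + 140/7.63 = 391.3 + 18.35 = 409.7 d
K_eq = L_total / Σ(L/K) = 547 / 409.7 = 1.335 m/d
q = K_eq · i = 1.335 × 0.0012 = 0.001602 m/d (same in every zone)
Zone A: v = q/n = 0.001602/0.09 = 0.01780 m/d → t_A = 407/0.01780 = 22860 d
Zone B: v = q/n = 0.001602/0.32 = 0.005007 m/d → t_B = 140/0.005007 = 27960 d
Total t = 22860 + 27960 = 50820 d
   = 50820 / 365 = 139 yr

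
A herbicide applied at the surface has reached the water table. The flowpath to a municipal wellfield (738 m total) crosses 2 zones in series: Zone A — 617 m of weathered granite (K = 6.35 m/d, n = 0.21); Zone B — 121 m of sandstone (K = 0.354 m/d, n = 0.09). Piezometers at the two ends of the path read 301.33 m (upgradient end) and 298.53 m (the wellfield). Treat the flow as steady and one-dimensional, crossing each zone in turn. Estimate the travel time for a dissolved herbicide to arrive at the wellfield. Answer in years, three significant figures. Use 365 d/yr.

60.3 years

Total head drop ΔH = 301.33 − 298.53 = 2.80 m
Continuity: the same q passes through each zone, so ΔH = q·Σ(L_j/K_j) — the zones act as resistances in series.
Σ(L/K) = 617/6.35 + 121/0.354 = 97.17 + 341.8 = 439.0 d
q = ΔH / Σ(L/K) = 2.80 / 439.0 = 0.006379 m/d (same in every zone)
Zone A: v = q/n = 0.006379/0.21 = 0.03037 m/d → t_A = 617/0.03037 = 20310 d
Zone B: v = q/n = 0.006379/0.09 = 0.07087 m/d → t_B = 121/0.07087 = 1707 d
Total t = 20310 + 1707 = 22020 d
   = 22020 / 365 = 60.3 yr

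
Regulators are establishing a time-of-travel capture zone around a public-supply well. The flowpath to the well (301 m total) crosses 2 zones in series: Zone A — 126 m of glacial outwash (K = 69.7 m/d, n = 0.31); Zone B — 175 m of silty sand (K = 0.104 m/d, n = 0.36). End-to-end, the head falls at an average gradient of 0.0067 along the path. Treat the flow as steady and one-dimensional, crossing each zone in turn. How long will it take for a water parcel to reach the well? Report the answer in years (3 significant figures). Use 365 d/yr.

Continuity: the same q passes through each zone, so ΔH = q·Σ(L_j/K_j) — the zones act as resistances in series.
Σ(L/K) = 126/69.7 + 175/0.104 = 1.808 + 1683 = 1685 d
K_eq = L_total / Σ(L/K) = 301 / 1685 = 0.1787 m/d
q = K_eq · i = 0.1787 × 0.0067 = 0.001197 m/d (same in every zone)
Zone A: v = q/n = 0.001197/0.31 = 0.003862 m/d → t_A = 126/0.003862 = 32630 d
Zone B: v = q/n = 0.001197/0.36 = 0.003326 m/d → t_B = 175/0.003326 = 52620 d
Total t = 32630 + 52620 = 85250 d
   = 85250 / 365 = 234 yr

234 years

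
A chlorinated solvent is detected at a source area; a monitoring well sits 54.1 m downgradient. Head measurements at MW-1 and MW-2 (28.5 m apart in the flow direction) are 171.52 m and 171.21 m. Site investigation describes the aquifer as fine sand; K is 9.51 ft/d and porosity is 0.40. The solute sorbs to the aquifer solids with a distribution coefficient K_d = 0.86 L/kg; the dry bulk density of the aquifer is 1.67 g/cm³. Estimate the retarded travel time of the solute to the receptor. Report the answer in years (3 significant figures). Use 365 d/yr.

Hydraulic gradient i = (171.52 − 171.21) / 28.5 = 0.31 / 28.5 = 0.01088
K = 9.51 ft/d × 0.3048 = 2.899 m/d
Specific discharge q = 2.899 × 0.01088 = 0.03153 m/d
v = Ki/n = 2.899·0.01088/0.40 = 0.07882 m/d
Retardation R = 1 + ρ_b·K_d/n = 1 + 1.67×0.86/0.40 = 4.591
Contaminant velocity v_c = v/R = 0.07882/4.591 = 0.01717 m/d
t = L/v_c = 54.1/0.01717 = 3151 d
   = 3151/365 = 8.63 yr

8.63 years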